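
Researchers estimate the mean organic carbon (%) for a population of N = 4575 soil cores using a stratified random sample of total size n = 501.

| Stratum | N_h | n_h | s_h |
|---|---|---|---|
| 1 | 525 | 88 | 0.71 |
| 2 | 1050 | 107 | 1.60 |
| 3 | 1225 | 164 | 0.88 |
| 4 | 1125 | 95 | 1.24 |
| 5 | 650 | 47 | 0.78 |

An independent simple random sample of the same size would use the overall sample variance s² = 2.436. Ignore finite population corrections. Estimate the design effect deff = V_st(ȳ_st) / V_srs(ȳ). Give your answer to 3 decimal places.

V̂(ȳ_st) = Σ W_h² s_h²/n_h, with W_h = N_h/N and N = 4575:
  stratum 1: (525/4575)²·0.71²/88 = 7.54346e-05
  stratum 2: (1050/4575)²·1.60²/107 = 0.00126024
  stratum 3: (1225/4575)²·0.88²/164 = 0.000338541
  stratum 4: (1125/4575)²·1.24²/95 = 0.000978684
  stratum 5: (650/4575)²·0.78²/47 = 0.000261298
V_st = 0.0029142
V_srs = s²/n = 2.436/501 = 0.00486228
deff = V_st / V_srs = 0.0029142/0.00486228 = 0.5993

deff ≈ 0.599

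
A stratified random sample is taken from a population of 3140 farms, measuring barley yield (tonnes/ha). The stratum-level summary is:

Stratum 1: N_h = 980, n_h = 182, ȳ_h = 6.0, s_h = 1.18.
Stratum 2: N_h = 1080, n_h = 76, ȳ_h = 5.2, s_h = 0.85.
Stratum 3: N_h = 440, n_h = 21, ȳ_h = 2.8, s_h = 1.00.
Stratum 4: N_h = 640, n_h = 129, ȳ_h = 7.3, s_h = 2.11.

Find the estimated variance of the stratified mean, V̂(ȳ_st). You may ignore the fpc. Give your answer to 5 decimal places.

V̂(ȳ_st) = Σ W_h² s_h²/n_h, with W_h = N_h/N and N = 3140:
  stratum 1: (980/3140)²·1.18²/182 = 0.000745222
  stratum 2: (1080/3140)²·0.85²/76 = 0.00112464
  stratum 3: (440/3140)²·1.00²/21 = 0.000935033
  stratum 4: (640/3140)²·2.11²/129 = 0.00143376
V̂(ȳ_st) = 0.00423865

V̂(ȳ_st) ≈ 0.00424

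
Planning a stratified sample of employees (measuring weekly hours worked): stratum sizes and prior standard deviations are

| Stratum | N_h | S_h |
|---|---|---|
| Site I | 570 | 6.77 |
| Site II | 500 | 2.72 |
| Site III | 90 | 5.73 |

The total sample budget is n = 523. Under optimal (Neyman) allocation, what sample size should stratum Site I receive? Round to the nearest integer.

352

Neyman allocation: n_h = n · N_h S_h / Σ N_i S_i, with n = 523.
  stratum Site I: N_h·S_h = 570·6.77 = 3858.90
  stratum Site II: N_h·S_h = 500·2.72 = 1360.00
  stratum Site III: N_h·S_h = 90·5.73 = 515.70
Σ N_h S_h = 5734.60
n for stratum Site I = 523·3858.90/5734.60 = 351.935 → 352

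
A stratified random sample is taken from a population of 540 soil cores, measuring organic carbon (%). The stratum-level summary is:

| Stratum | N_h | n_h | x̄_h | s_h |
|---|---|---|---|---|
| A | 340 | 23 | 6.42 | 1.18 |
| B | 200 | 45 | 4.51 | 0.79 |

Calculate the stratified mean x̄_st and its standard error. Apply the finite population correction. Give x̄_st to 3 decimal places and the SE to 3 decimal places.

x̄_st ≈ 5.713, SE ≈ 0.154

x̄_st = Σ W_h x̄_h = (340·6.42 + 200·4.51)/540 = 5.71259
V̂(x̄_st) = Σ W_h² (1 − n_h/N_h) s_h²/n_h, with W_h = N_h/N and N = 540:
  stratum A: (340/540)²·(1 − 23/340)·1.18²/23 = 0.0223762
  stratum B: (200/540)²·(1 − 45/200)·0.79²/45 = 0.0014744
V̂(x̄_st) = 0.0238506
SE(x̄_st) = √0.0238506 = 0.154436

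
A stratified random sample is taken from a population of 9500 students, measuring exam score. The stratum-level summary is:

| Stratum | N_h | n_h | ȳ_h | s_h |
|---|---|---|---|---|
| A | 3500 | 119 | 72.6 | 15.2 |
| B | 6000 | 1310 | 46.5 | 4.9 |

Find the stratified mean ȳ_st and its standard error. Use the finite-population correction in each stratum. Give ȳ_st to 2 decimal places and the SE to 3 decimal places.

ȳ_st = Σ W_h ȳ_h = (3500·72.6 + 6000·46.5)/9500 = 56.11579
V̂(ȳ_st) = Σ W_h² (1 − n_h/N_h) s_h²/n_h, with W_h = N_h/N and N = 9500:
  stratum A: (3500/9500)²·(1 − 119/3500)·15.2²/119 = 0.254569
  stratum B: (6000/9500)²·(1 − 1310/6000)·4.9²/1310 = 0.00571476
V̂(ȳ_st) = 0.260284
SE(ȳ_st) = √0.260284 = 0.510181

ȳ_st ≈ 56.12, SE ≈ 0.510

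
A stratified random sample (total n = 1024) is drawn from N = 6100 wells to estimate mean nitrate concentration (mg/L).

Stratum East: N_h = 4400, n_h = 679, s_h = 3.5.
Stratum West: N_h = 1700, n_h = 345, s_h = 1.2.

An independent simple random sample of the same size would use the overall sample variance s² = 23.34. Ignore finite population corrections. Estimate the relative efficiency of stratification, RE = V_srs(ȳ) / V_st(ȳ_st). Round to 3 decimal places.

V̂(ȳ_st) = Σ W_h² s_h²/n_h, with W_h = N_h/N and N = 6100:
  stratum East: (4400/6100)²·3.5²/679 = 0.00938668
  stratum West: (1700/6100)²·1.2²/345 = 0.000324177
V_st = 0.00971086
V_srs = s²/n = 23.34/1024 = 0.022793
Relative efficiency = V_srs / V_st = 0.022793/0.00971086 = 2.3472

RE ≈ 2.347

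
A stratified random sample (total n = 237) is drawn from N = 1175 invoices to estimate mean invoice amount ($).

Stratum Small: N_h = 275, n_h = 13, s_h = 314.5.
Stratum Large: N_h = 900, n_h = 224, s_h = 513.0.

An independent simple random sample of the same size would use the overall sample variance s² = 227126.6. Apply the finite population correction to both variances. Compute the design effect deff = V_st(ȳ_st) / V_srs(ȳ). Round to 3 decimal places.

V̂(ȳ_st) = Σ W_h² (1 − n_h/N_h) s_h²/n_h, with W_h = N_h/N and N = 1175:
  stratum Small: (275/1175)²·(1 − 13/275)·314.5²/13 = 397.06
  stratum Large: (900/1175)²·(1 − 224/900)·513.0²/224 = 517.726
V_st = 914.786
V_srs = (1 − 237/1175)·227126.6/237 = 765.041
deff = V_st / V_srs = 914.786/765.041 = 1.1957

deff ≈ 1.196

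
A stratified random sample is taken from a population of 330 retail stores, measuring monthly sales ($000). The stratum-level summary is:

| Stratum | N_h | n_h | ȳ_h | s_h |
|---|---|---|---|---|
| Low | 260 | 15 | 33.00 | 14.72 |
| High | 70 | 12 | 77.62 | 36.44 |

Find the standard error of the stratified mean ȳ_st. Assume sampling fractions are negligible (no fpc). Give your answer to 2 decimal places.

SE(ȳ_st) ≈ 3.73

V̂(ȳ_st) = Σ W_h² s_h²/n_h, with W_h = N_h/N and N = 330:
  stratum Low: (260/330)²·14.72²/15 = 8.96692
  stratum High: (70/330)²·36.44²/12 = 4.97902
V̂(ȳ_st) = 13.9459
SE(ȳ_st) = √13.9459 = 3.73443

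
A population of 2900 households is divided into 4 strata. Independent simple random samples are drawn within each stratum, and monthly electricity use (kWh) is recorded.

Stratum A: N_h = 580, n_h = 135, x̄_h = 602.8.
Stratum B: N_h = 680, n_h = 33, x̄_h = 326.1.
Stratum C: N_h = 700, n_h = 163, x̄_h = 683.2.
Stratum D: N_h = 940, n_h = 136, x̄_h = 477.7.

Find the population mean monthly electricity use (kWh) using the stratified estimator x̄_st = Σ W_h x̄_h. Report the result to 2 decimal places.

N = Σ N_h = 2900. Stratum weights W_h = N_h/N.
x̄_st = (580·602.8 + 680·326.1 + 700·683.2 + 940·477.7) / 2900 = 516.7759

x̄_st ≈ 516.78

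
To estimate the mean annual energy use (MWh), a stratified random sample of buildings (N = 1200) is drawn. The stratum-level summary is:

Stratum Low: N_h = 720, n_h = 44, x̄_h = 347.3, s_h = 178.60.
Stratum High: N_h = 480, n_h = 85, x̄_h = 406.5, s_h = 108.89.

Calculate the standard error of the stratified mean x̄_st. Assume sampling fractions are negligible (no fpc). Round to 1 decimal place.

SE(x̄_st) ≈ 16.8

V̂(x̄_st) = Σ W_h² s_h²/n_h, with W_h = N_h/N and N = 1200:
  stratum Low: (720/1200)²·178.60²/44 = 260.983
  stratum High: (480/1200)²·108.89²/85 = 22.3191
V̂(x̄_st) = 283.302
SE(x̄_st) = √283.302 = 16.8316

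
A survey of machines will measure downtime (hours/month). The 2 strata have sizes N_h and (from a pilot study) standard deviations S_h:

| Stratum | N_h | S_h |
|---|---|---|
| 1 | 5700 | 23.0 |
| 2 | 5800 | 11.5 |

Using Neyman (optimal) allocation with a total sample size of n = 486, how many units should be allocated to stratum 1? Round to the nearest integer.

322

Neyman allocation: n_h = n · N_h S_h / Σ N_i S_i, with n = 486.
  stratum 1: N_h·S_h = 5700·23.0 = 131100.00
  stratum 2: N_h·S_h = 5800·11.5 = 66700.00
Σ N_h S_h = 197800.00
n for stratum 1 = 486·131100.00/197800.00 = 322.116 → 322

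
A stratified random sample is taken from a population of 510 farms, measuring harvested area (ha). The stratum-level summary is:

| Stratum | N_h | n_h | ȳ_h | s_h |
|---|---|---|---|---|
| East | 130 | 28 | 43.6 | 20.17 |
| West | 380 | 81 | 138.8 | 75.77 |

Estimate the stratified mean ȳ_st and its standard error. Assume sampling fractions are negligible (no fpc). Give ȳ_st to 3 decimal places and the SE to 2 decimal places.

ȳ_st = Σ W_h ȳ_h = (130·43.6 + 380·138.8)/510 = 114.53333
V̂(ȳ_st) = Σ W_h² s_h²/n_h, with W_h = N_h/N and N = 510:
  stratum East: (130/510)²·20.17²/28 = 0.944061
  stratum West: (380/510)²·75.77²/81 = 39.3492
V̂(ȳ_st) = 40.2933
SE(ȳ_st) = √40.2933 = 6.3477

ȳ_st ≈ 114.533, SE ≈ 6.35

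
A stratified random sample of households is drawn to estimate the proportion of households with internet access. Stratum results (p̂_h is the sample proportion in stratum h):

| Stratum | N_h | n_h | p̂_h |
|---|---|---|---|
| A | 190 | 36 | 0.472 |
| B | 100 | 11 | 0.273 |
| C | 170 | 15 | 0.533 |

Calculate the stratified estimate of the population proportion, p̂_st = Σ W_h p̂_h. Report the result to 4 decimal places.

N = 460; stratum weights W_h = N_h/N.
p̂_st = Σ W_h p̂_h = (190·0.472 + 100·0.273 + 170·0.533)/460 = 0.45128

p̂_st ≈ 0.4513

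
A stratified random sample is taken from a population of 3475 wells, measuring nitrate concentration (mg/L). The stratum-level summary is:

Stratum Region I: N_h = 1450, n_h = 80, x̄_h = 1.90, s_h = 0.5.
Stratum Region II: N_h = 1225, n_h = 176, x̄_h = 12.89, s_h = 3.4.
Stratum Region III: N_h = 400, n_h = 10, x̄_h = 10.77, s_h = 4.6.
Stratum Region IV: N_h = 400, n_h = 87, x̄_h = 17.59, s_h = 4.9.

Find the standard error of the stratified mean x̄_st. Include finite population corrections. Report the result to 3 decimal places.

SE(x̄_st) ≈ 0.194

V̂(x̄_st) = Σ W_h² (1 − n_h/N_h) s_h²/n_h, with W_h = N_h/N and N = 3475:
  stratum Region I: (1450/3475)²·(1 − 80/1450)·0.5²/80 = 0.000514078
  stratum Region II: (1225/3475)²·(1 − 176/1225)·3.4²/176 = 0.00698952
  stratum Region III: (400/3475)²·(1 − 10/400)·4.6²/10 = 0.0273357
  stratum Region IV: (400/3475)²·(1 − 87/400)·4.9²/87 = 0.00286133
V̂(x̄_st) = 0.0377007
SE(x̄_st) = √0.0377007 = 0.194167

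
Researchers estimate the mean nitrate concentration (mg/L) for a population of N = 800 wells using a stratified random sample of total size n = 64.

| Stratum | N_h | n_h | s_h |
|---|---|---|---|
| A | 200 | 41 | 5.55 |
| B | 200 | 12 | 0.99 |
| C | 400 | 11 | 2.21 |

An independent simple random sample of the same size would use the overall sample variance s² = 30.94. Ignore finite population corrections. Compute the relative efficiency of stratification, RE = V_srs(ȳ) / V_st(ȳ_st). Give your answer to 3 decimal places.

RE ≈ 2.965

V̂(ȳ_st) = Σ W_h² s_h²/n_h, with W_h = N_h/N and N = 800:
  stratum A: (200/800)²·5.55²/41 = 0.046955
  stratum B: (200/800)²·0.99²/12 = 0.00510469
  stratum C: (400/800)²·2.21²/11 = 0.111002
V_st = 0.163062
V_srs = s²/n = 30.94/64 = 0.483438
Relative efficiency = V_srs / V_st = 0.483438/0.163062 = 2.9647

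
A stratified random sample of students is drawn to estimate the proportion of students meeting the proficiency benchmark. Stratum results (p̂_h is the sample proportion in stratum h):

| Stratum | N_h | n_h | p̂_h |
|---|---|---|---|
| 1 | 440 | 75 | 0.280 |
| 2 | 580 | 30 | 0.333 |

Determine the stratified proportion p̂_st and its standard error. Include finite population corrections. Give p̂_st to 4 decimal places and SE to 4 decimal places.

p̂_st ≈ 0.3101, SE ≈ 0.0526

N = 1020; stratum weights W_h = N_h/N.
p̂_st = Σ W_h p̂_h = (440·0.280 + 580·0.333)/1020 = 0.31014
V̂(p̂_st) = Σ W_h² (1 − n_h/N_h) p̂_h(1−p̂_h)/(n_h−1):
  stratum 1: (440/1020)²·(1 − 75/440)·0.280·0.720/74 = 0.000420537
  stratum 2: (580/1020)²·(1 − 30/580)·0.333·0.667/29 = 0.00234835
V̂(p̂_st) = 0.00276888; SE = √V̂ = 0.0526202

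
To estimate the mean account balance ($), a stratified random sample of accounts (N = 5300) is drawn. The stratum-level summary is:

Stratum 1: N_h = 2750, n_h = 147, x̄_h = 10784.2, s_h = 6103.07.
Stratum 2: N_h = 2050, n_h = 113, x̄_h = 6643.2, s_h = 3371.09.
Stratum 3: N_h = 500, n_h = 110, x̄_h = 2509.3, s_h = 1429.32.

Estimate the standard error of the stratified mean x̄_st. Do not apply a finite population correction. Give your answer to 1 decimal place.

V̂(x̄_st) = Σ W_h² s_h²/n_h, with W_h = N_h/N and N = 5300:
  stratum 1: (2750/5300)²·6103.07²/147 = 68217.1
  stratum 2: (2050/5300)²·3371.09²/113 = 15045.9
  stratum 3: (500/5300)²·1429.32²/110 = 165.293
V̂(x̄_st) = 83428.3
SE(x̄_st) = √83428.3 = 288.84

SE(x̄_st) ≈ 288.8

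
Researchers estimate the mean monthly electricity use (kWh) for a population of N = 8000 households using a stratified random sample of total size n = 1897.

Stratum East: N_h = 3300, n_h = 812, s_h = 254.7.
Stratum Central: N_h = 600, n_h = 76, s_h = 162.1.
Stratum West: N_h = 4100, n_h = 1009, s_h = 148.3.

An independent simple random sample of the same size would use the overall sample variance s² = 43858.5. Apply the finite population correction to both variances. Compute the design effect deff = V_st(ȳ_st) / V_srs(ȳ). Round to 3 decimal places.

deff ≈ 0.922

V̂(ȳ_st) = Σ W_h² (1 − n_h/N_h) s_h²/n_h, with W_h = N_h/N and N = 8000:
  stratum East: (3300/8000)²·(1 − 812/3300)·254.7²/812 = 10.2491
  stratum Central: (600/8000)²·(1 − 76/600)·162.1²/76 = 1.69846
  stratum West: (4100/8000)²·(1 − 1009/4100)·148.3²/1009 = 4.31613
V_st = 16.2637
V_srs = (1 − 1897/8000)·43858.5/1897 = 17.6376
deff = V_st / V_srs = 16.2637/17.6376 = 0.9221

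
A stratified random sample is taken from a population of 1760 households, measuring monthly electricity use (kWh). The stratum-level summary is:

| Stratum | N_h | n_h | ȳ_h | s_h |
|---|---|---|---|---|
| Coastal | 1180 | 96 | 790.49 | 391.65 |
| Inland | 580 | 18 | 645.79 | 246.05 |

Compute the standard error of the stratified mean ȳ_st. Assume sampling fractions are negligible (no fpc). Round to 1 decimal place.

SE(ȳ_st) ≈ 32.9

V̂(ȳ_st) = Σ W_h² s_h²/n_h, with W_h = N_h/N and N = 1760:
  stratum Coastal: (1180/1760)²·391.65²/96 = 718.23
  stratum Inland: (580/1760)²·246.05²/18 = 365.262
V̂(ȳ_st) = 1083.49
SE(ȳ_st) = √1083.49 = 32.9164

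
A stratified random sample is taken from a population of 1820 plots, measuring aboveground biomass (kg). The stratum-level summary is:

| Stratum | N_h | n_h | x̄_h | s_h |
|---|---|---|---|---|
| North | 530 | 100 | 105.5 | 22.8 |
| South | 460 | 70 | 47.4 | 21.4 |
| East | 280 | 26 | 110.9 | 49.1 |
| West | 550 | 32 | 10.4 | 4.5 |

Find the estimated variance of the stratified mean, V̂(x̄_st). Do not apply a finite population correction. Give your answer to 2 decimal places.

V̂(x̄_st) ≈ 3.11

V̂(x̄_st) = Σ W_h² s_h²/n_h, with W_h = N_h/N and N = 1820:
  stratum North: (530/1820)²·22.8²/100 = 0.440838
  stratum South: (460/1820)²·21.4²/70 = 0.417929
  stratum East: (280/1820)²·49.1²/26 = 2.19464
  stratum West: (550/1820)²·4.5²/32 = 0.0577907
V̂(x̄_st) = 3.1112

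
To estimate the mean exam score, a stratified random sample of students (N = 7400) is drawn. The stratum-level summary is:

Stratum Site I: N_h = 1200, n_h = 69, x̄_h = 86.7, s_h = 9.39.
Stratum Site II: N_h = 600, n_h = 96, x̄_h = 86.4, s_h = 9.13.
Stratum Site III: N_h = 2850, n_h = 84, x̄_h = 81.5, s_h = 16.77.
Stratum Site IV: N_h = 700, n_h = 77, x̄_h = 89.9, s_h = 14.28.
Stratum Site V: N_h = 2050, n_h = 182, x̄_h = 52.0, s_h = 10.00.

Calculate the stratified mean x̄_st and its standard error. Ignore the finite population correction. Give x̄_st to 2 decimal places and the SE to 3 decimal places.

x̄_st ≈ 75.36, SE ≈ 0.776

x̄_st = Σ W_h x̄_h = (1200·86.7 + 600·86.4 + 2850·81.5 + 700·89.9 + 2050·52.0)/7400 = 75.36284
V̂(x̄_st) = Σ W_h² s_h²/n_h, with W_h = N_h/N and N = 7400:
  stratum Site I: (1200/7400)²·9.39²/69 = 0.0336032
  stratum Site II: (600/7400)²·9.13²/96 = 0.00570833
  stratum Site III: (2850/7400)²·16.77²/84 = 0.496607
  stratum Site IV: (700/7400)²·14.28²/77 = 0.0236973
  stratum Site V: (2050/7400)²·10.00²/182 = 0.042167
V̂(x̄_st) = 0.601783
SE(x̄_st) = √0.601783 = 0.775747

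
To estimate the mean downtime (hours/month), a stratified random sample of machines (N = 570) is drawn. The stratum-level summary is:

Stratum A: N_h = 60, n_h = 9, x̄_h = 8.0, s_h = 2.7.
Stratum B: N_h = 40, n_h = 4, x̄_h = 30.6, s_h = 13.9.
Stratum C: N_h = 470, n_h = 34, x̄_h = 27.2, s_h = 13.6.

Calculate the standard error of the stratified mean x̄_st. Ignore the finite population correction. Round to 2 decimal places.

SE(x̄_st) ≈ 1.99

V̂(x̄_st) = Σ W_h² s_h²/n_h, with W_h = N_h/N and N = 570:
  stratum A: (60/570)²·2.7²/9 = 0.00897507
  stratum B: (40/570)²·13.9²/4 = 0.23787
  stratum C: (470/570)²·13.6²/34 = 3.69866
V̂(x̄_st) = 3.94551
SE(x̄_st) = √3.94551 = 1.98633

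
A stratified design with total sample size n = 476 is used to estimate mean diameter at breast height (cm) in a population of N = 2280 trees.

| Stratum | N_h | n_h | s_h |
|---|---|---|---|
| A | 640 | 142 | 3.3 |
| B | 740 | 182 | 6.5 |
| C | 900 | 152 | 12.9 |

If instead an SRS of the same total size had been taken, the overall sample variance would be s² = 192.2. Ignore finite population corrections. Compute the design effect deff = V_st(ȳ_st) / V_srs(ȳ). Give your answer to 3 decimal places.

V̂(ȳ_st) = Σ W_h² s_h²/n_h, with W_h = N_h/N and N = 2280:
  stratum A: (640/2280)²·3.3²/142 = 0.00604268
  stratum B: (740/2280)²·6.5²/182 = 0.024454
  stratum C: (900/2280)²·12.9²/152 = 0.170589
V_st = 0.201086
V_srs = s²/n = 192.2/476 = 0.403782
deff = V_st / V_srs = 0.201086/0.403782 = 0.4980

deff ≈ 0.498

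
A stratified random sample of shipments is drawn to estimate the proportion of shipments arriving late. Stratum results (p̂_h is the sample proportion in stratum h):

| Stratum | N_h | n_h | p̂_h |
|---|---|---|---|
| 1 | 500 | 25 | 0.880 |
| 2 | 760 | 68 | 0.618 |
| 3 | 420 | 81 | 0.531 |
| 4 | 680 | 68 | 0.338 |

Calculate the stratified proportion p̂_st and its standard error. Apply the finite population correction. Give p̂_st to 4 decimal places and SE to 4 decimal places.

p̂_st ≈ 0.5773, SE ≈ 0.0291

N = 2360; stratum weights W_h = N_h/N.
p̂_st = Σ W_h p̂_h = (500·0.880 + 760·0.618 + 420·0.531 + 680·0.338)/2360 = 0.57735
V̂(p̂_st) = Σ W_h² (1 − n_h/N_h) p̂_h(1−p̂_h)/(n_h−1):
  stratum 1: (500/2360)²·(1 − 25/500)·0.880·0.120/24 = 0.000187626
  stratum 2: (760/2360)²·(1 − 68/760)·0.618·0.382/67 = 0.000332715
  stratum 3: (420/2360)²·(1 − 81/420)·0.531·0.469/80 = 7.95797e-05
  stratum 4: (680/2360)²·(1 − 68/680)·0.338·0.662/67 = 0.000249538
V̂(p̂_st) = 0.000849458; SE = √V̂ = 0.0291455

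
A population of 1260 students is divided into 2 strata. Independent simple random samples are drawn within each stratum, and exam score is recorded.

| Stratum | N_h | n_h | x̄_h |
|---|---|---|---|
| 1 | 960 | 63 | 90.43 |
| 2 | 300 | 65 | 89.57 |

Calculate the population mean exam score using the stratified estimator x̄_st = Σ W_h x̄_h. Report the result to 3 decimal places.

x̄_st ≈ 90.225

N = Σ N_h = 1260. Stratum weights W_h = N_h/N.
x̄_st = (960·90.43 + 300·89.57) / 1260 = 90.22524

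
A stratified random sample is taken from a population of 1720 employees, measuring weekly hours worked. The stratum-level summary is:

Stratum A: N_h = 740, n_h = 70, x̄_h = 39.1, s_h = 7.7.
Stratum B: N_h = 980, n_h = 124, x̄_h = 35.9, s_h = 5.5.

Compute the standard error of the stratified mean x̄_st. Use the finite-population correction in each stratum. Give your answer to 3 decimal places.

SE(x̄_st) ≈ 0.459

V̂(x̄_st) = Σ W_h² (1 − n_h/N_h) s_h²/n_h, with W_h = N_h/N and N = 1720:
  stratum A: (740/1720)²·(1 − 70/740)·7.7²/70 = 0.141949
  stratum B: (980/1720)²·(1 − 124/980)·5.5²/124 = 0.0691746
V̂(x̄_st) = 0.211124
SE(x̄_st) = √0.211124 = 0.459482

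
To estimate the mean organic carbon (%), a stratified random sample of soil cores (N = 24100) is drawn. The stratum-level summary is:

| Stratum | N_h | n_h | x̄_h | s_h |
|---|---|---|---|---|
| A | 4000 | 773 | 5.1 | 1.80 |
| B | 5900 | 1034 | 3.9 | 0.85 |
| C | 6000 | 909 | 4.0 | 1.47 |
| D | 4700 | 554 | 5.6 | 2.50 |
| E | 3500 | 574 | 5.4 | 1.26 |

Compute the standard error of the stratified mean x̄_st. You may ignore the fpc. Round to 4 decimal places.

SE(x̄_st) ≈ 0.0281

V̂(x̄_st) = Σ W_h² s_h²/n_h, with W_h = N_h/N and N = 24100:
  stratum A: (4000/24100)²·1.80²/773 = 0.000115465
  stratum B: (5900/24100)²·0.85²/1034 = 4.18781e-05
  stratum C: (6000/24100)²·1.47²/909 = 0.000147346
  stratum D: (4700/24100)²·2.50²/554 = 0.000429074
  stratum E: (3500/24100)²·1.26²/574 = 5.83353e-05
V̂(x̄_st) = 0.000792099
SE(x̄_st) = √0.000792099 = 0.0281442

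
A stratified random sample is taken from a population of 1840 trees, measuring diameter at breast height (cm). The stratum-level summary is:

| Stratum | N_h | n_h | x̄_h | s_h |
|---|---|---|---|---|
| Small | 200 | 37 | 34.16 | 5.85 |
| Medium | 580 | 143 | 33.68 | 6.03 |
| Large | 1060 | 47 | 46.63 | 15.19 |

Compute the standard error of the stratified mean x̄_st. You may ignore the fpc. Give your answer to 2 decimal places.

V̂(x̄_st) = Σ W_h² s_h²/n_h, with W_h = N_h/N and N = 1840:
  stratum Small: (200/1840)²·5.85²/37 = 0.0109278
  stratum Medium: (580/1840)²·6.03²/143 = 0.025265
  stratum Large: (1060/1840)²·15.19²/47 = 1.62927
V̂(x̄_st) = 1.66547
SE(x̄_st) = √1.66547 = 1.29053

SE(x̄_st) ≈ 1.29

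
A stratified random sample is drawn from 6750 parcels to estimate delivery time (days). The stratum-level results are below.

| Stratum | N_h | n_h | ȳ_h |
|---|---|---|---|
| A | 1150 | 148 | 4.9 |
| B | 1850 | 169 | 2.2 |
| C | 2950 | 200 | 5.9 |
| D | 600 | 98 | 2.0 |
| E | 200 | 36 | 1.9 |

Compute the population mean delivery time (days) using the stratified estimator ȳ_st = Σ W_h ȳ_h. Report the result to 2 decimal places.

ȳ_st ≈ 4.25

N = Σ N_h = 6750. Stratum weights W_h = N_h/N.
ȳ_st = (1150·4.9 + 1850·2.2 + 2950·5.9 + 600·2.0 + 200·1.9) / 6750 = 4.2504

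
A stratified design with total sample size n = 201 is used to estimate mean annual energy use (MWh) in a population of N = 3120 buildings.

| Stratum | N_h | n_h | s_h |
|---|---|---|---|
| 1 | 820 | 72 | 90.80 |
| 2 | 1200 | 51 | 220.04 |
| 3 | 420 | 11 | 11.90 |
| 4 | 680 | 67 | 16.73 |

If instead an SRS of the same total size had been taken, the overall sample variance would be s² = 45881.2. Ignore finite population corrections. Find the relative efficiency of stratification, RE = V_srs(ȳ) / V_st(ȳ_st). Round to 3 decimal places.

V̂(ȳ_st) = Σ W_h² s_h²/n_h, with W_h = N_h/N and N = 3120:
  stratum 1: (820/3120)²·90.80²/72 = 7.90966
  stratum 2: (1200/3120)²·220.04²/51 = 140.439
  stratum 3: (420/3120)²·11.90²/11 = 0.233287
  stratum 4: (680/3120)²·16.73²/67 = 0.198438
V_st = 148.78
V_srs = s²/n = 45881.2/201 = 228.265
Relative efficiency = V_srs / V_st = 228.265/148.78 = 1.5342

RE ≈ 1.534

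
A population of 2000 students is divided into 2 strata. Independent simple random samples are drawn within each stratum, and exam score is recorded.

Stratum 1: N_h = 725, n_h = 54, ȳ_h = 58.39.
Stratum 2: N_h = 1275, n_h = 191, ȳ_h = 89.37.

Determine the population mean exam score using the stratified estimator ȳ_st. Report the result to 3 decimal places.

ȳ_st ≈ 78.140

N = Σ N_h = 2000. Stratum weights W_h = N_h/N.
ȳ_st = (725·58.39 + 1275·89.37) / 2000 = 78.13975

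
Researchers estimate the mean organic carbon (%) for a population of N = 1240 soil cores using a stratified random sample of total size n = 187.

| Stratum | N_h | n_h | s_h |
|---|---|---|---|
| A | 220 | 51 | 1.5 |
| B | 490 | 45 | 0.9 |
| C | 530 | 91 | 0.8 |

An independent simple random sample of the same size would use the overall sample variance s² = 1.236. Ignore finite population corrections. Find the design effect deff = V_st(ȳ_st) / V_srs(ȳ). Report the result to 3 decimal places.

deff ≈ 0.830

V̂(ȳ_st) = Σ W_h² s_h²/n_h, with W_h = N_h/N and N = 1240:
  stratum A: (220/1240)²·1.5²/51 = 0.00138872
  stratum B: (490/1240)²·0.9²/45 = 0.00281074
  stratum C: (530/1240)²·0.8²/91 = 0.00128483
V_st = 0.0054843
V_srs = s²/n = 1.236/187 = 0.00660963
deff = V_st / V_srs = 0.0054843/0.00660963 = 0.8297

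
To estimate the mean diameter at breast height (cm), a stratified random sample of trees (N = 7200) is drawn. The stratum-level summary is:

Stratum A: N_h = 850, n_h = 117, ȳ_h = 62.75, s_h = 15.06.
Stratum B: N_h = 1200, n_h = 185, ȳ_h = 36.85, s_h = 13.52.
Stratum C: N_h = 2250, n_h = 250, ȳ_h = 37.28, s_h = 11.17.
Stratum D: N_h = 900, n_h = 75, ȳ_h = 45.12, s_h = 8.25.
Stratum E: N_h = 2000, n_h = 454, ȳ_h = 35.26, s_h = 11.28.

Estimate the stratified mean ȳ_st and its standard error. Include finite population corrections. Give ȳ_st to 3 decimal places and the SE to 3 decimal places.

ȳ_st ≈ 40.634, SE ≈ 0.346

ȳ_st = Σ W_h ȳ_h = (850·62.75 + 1200·36.85 + 2250·37.28 + 900·45.12 + 2000·35.26)/7200 = 40.63410
V̂(ȳ_st) = Σ W_h² (1 − n_h/N_h) s_h²/n_h, with W_h = N_h/N and N = 7200:
  stratum A: (850/7200)²·(1 − 117/850)·15.06²/117 = 0.0232982
  stratum B: (1200/7200)²·(1 − 185/1200)·13.52²/185 = 0.0232147
  stratum C: (2250/7200)²·(1 − 250/2250)·11.17²/250 = 0.0433225
  stratum D: (900/7200)²·(1 − 75/900)·8.25²/75 = 0.012998
  stratum E: (2000/7200)²·(1 − 454/2000)·11.28²/454 = 0.0167162
V̂(ȳ_st) = 0.11955
SE(ȳ_st) = √0.11955 = 0.34576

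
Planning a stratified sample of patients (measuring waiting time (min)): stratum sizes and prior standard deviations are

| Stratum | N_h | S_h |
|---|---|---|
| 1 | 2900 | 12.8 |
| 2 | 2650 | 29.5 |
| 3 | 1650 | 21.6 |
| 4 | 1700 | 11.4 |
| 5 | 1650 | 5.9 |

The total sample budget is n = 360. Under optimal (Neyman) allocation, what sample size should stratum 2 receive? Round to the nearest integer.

Neyman allocation: n_h = n · N_h S_h / Σ N_i S_i, with n = 360.
  stratum 1: N_h·S_h = 2900·12.8 = 37120.00
  stratum 2: N_h·S_h = 2650·29.5 = 78175.00
  stratum 3: N_h·S_h = 1650·21.6 = 35640.00
  stratum 4: N_h·S_h = 1700·11.4 = 19380.00
  stratum 5: N_h·S_h = 1650·5.9 = 9735.00
Σ N_h S_h = 180050.00
n for stratum 2 = 360·78175.00/180050.00 = 156.307 → 156

156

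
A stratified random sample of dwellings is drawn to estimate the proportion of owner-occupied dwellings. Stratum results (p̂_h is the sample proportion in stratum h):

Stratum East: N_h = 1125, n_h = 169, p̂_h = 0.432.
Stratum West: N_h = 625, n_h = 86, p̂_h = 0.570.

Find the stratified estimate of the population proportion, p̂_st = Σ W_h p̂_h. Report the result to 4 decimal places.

p̂_st ≈ 0.4813

N = 1750; stratum weights W_h = N_h/N.
p̂_st = Σ W_h p̂_h = (1125·0.432 + 625·0.570)/1750 = 0.48129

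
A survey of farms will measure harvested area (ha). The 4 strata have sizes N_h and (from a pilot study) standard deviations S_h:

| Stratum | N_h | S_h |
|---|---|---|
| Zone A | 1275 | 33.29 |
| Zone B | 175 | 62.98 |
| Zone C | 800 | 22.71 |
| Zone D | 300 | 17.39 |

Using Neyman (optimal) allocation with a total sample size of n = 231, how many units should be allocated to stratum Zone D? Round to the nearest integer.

16

Neyman allocation: n_h = n · N_h S_h / Σ N_i S_i, with n = 231.
  stratum Zone A: N_h·S_h = 1275·33.29 = 42444.75
  stratum Zone B: N_h·S_h = 175·62.98 = 11021.50
  stratum Zone C: N_h·S_h = 800·22.71 = 18168.00
  stratum Zone D: N_h·S_h = 300·17.39 = 5217.00
Σ N_h S_h = 76851.25
n for stratum Zone D = 231·5217.00/76851.25 = 15.681 → 16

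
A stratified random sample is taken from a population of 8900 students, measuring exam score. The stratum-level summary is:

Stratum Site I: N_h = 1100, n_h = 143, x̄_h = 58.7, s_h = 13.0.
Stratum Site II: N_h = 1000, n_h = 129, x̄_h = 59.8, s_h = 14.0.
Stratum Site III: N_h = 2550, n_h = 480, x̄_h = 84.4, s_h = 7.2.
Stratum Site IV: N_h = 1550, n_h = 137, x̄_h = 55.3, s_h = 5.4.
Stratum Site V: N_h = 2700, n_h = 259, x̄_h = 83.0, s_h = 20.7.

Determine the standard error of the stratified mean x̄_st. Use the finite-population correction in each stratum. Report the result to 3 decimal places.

SE(x̄_st) ≈ 0.428

V̂(x̄_st) = Σ W_h² (1 − n_h/N_h) s_h²/n_h, with W_h = N_h/N and N = 8900:
  stratum Site I: (1100/8900)²·(1 − 143/1100)·13.0²/143 = 0.0157064
  stratum Site II: (1000/8900)²·(1 − 129/1000)·14.0²/129 = 0.0167072
  stratum Site III: (2550/8900)²·(1 − 480/2550)·7.2²/480 = 0.00719705
  stratum Site IV: (1550/8900)²·(1 − 137/1550)·5.4²/137 = 0.00588519
  stratum Site V: (2700/8900)²·(1 − 259/2700)·20.7²/259 = 0.137655
V̂(x̄_st) = 0.183151
SE(x̄_st) = √0.183151 = 0.427961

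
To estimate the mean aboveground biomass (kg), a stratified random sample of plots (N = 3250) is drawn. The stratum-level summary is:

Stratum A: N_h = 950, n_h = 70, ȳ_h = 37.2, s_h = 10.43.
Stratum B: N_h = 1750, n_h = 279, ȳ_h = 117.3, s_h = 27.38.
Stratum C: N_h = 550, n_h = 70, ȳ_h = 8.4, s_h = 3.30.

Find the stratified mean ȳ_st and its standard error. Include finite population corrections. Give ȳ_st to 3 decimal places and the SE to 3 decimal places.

ȳ_st ≈ 75.457, SE ≈ 0.884

ȳ_st = Σ W_h ȳ_h = (950·37.2 + 1750·117.3 + 550·8.4)/3250 = 75.45692
V̂(ȳ_st) = Σ W_h² (1 − n_h/N_h) s_h²/n_h, with W_h = N_h/N and N = 3250:
  stratum A: (950/3250)²·(1 − 70/950)·10.43²/70 = 0.123001
  stratum B: (1750/3250)²·(1 − 279/1750)·27.38²/279 = 0.654857
  stratum C: (550/3250)²·(1 − 70/550)·3.30²/70 = 0.00388837
V̂(ȳ_st) = 0.781747
SE(ȳ_st) = √0.781747 = 0.884165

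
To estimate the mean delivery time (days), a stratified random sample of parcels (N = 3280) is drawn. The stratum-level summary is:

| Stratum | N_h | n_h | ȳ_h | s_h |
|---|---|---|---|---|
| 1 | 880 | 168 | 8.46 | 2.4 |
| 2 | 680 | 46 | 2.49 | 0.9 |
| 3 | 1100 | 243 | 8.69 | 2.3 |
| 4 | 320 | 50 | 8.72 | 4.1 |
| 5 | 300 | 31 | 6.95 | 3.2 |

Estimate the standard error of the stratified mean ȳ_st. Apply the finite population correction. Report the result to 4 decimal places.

SE(ȳ_st) ≈ 0.0989

V̂(ȳ_st) = Σ W_h² (1 − n_h/N_h) s_h²/n_h, with W_h = N_h/N and N = 3280:
  stratum 1: (880/3280)²·(1 − 168/880)·2.4²/168 = 0.00199677
  stratum 2: (680/3280)²·(1 − 46/680)·0.9²/46 = 0.000705631
  stratum 3: (1100/3280)²·(1 − 243/1100)·2.3²/243 = 0.00190755
  stratum 4: (320/3280)²·(1 − 50/320)·4.1²/50 = 0.0027
  stratum 5: (300/3280)²·(1 − 31/300)·3.2²/31 = 0.00247779
V̂(ȳ_st) = 0.00978774
SE(ȳ_st) = √0.00978774 = 0.098933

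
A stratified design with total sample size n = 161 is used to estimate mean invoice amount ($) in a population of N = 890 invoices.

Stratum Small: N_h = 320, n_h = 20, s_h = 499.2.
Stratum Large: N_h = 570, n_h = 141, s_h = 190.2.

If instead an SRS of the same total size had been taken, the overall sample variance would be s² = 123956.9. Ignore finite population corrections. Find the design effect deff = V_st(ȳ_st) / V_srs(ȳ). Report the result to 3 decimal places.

V̂(ȳ_st) = Σ W_h² s_h²/n_h, with W_h = N_h/N and N = 890:
  stratum Small: (320/890)²·499.2²/20 = 1610.79
  stratum Large: (570/890)²·190.2²/141 = 105.238
V_st = 1716.03
V_srs = s²/n = 123956.9/161 = 769.919
deff = V_st / V_srs = 1716.03/769.919 = 2.2288

deff ≈ 2.229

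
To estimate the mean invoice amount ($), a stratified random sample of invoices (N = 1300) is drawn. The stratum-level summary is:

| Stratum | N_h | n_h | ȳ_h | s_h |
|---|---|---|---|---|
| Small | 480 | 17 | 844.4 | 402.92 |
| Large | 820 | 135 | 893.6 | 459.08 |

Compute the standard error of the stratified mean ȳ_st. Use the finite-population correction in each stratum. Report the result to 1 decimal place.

SE(ȳ_st) ≈ 42.1

V̂(ȳ_st) = Σ W_h² (1 − n_h/N_h) s_h²/n_h, with W_h = N_h/N and N = 1300:
  stratum Small: (480/1300)²·(1 − 17/480)·402.92²/17 = 1255.81
  stratum Large: (820/1300)²·(1 − 135/820)·459.08²/135 = 518.873
V̂(ȳ_st) = 1774.68
SE(ȳ_st) = √1774.68 = 42.127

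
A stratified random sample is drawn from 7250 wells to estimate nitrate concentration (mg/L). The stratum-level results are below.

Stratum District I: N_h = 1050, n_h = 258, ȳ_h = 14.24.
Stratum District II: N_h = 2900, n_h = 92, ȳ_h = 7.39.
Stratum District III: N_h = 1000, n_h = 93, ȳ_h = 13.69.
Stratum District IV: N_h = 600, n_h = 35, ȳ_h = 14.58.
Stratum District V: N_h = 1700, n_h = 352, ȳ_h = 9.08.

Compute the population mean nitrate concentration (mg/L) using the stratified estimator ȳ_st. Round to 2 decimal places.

ȳ_st ≈ 10.24

N = Σ N_h = 7250. Stratum weights W_h = N_h/N.
ȳ_st = (1050·14.24 + 2900·7.39 + 1000·13.69 + 600·14.58 + 1700·9.08) / 7250 = 10.2423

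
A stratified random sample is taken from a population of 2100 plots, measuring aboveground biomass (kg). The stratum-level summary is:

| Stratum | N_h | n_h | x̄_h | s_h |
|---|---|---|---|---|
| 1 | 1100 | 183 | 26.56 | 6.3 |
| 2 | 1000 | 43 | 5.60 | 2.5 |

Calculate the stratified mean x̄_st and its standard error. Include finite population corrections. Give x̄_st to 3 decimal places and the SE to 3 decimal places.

x̄_st = Σ W_h x̄_h = (1100·26.56 + 1000·5.60)/2100 = 16.57905
V̂(x̄_st) = Σ W_h² (1 − n_h/N_h) s_h²/n_h, with W_h = N_h/N and N = 2100:
  stratum 1: (1100/2100)²·(1 − 183/1100)·6.3²/183 = 0.0496082
  stratum 2: (1000/2100)²·(1 − 43/1000)·2.5²/43 = 0.0315417
V̂(x̄_st) = 0.0811499
SE(x̄_st) = √0.0811499 = 0.284868

x̄_st ≈ 16.579, SE ≈ 0.285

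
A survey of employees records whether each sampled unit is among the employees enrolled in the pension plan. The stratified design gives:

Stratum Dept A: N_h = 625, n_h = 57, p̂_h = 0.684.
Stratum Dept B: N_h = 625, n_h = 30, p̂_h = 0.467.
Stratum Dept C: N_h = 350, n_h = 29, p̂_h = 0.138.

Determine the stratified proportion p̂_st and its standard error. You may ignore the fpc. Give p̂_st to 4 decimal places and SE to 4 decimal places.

N = 1600; stratum weights W_h = N_h/N.
p̂_st = Σ W_h p̂_h = (625·0.684 + 625·0.467 + 350·0.138)/1600 = 0.47980
V̂(p̂_st) = Σ W_h² p̂_h(1−p̂_h)/(n_h−1):
  stratum Dept A: (625/1600)²·0.684·0.316/56 = 0.000588946
  stratum Dept B: (625/1600)²·0.467·0.533/29 = 0.00130968
  stratum Dept C: (350/1600)²·0.138·0.862/28 = 0.000203294
V̂(p̂_st) = 0.00210192; SE = √V̂ = 0.0458467

p̂_st ≈ 0.4798, SE ≈ 0.0458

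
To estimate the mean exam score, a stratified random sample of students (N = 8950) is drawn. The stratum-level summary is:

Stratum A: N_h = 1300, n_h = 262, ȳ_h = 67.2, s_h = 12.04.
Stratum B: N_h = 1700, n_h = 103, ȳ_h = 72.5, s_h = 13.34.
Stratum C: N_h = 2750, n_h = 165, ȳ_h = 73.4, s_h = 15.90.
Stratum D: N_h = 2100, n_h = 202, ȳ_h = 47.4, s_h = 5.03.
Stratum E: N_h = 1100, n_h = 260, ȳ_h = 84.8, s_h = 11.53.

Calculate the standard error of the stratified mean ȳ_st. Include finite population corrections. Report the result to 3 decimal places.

SE(ȳ_st) ≈ 0.465

V̂(ȳ_st) = Σ W_h² (1 − n_h/N_h) s_h²/n_h, with W_h = N_h/N and N = 8950:
  stratum A: (1300/8950)²·(1 − 262/1300)·12.04²/262 = 0.00932065
  stratum B: (1700/8950)²·(1 − 103/1700)·13.34²/103 = 0.0585575
  stratum C: (2750/8950)²·(1 − 165/2750)·15.90²/165 = 0.135975
  stratum D: (2100/8950)²·(1 − 202/2100)·5.03²/202 = 0.00623238
  stratum E: (1100/8950)²·(1 − 260/1100)·11.53²/260 = 0.00589809
V̂(ȳ_st) = 0.215983
SE(ȳ_st) = √0.215983 = 0.46474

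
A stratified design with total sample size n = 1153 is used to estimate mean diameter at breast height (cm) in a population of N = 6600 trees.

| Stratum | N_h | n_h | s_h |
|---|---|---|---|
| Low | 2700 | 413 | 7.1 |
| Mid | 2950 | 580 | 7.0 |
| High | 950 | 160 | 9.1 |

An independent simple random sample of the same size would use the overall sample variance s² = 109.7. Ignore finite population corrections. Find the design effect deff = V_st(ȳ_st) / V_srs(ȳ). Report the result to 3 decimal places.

V̂(ȳ_st) = Σ W_h² s_h²/n_h, with W_h = N_h/N and N = 6600:
  stratum Low: (2700/6600)²·7.1²/413 = 0.0204271
  stratum Mid: (2950/6600)²·7.0²/580 = 0.0168781
  stratum High: (950/6600)²·9.1²/160 = 0.0107231
V_st = 0.0480284
V_srs = s²/n = 109.7/1153 = 0.0951431
deff = V_st / V_srs = 0.0480284/0.0951431 = 0.5048

deff ≈ 0.505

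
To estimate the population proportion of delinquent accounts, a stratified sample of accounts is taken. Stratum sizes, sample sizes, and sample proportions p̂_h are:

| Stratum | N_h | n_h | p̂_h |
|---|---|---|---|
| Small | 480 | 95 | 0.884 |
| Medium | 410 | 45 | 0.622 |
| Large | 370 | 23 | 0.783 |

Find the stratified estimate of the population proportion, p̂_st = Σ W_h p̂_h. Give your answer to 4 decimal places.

N = 1260; stratum weights W_h = N_h/N.
p̂_st = Σ W_h p̂_h = (480·0.884 + 410·0.622 + 370·0.783)/1260 = 0.76909

p̂_st ≈ 0.7691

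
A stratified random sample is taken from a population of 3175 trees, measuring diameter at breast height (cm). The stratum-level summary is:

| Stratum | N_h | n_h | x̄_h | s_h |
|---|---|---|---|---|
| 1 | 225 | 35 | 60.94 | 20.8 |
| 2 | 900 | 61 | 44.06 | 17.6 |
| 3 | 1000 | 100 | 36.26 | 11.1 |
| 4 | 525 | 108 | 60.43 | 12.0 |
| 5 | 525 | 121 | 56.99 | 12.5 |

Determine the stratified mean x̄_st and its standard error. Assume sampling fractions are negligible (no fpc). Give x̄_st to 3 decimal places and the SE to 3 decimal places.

x̄_st = Σ W_h x̄_h = (225·60.94 + 900·44.06 + 1000·36.26 + 525·60.43 + 525·56.99)/3175 = 47.64441
V̂(x̄_st) = Σ W_h² s_h²/n_h, with W_h = N_h/N and N = 3175:
  stratum 1: (225/3175)²·20.8²/35 = 0.0620778
  stratum 2: (900/3175)²·17.6²/61 = 0.408031
  stratum 3: (1000/3175)²·11.1²/100 = 0.122225
  stratum 4: (525/3175)²·12.0²/108 = 0.0364561
  stratum 5: (525/3175)²·12.5²/121 = 0.0353074
V̂(x̄_st) = 0.664097
SE(x̄_st) = √0.664097 = 0.814921

x̄_st ≈ 47.644, SE ≈ 0.815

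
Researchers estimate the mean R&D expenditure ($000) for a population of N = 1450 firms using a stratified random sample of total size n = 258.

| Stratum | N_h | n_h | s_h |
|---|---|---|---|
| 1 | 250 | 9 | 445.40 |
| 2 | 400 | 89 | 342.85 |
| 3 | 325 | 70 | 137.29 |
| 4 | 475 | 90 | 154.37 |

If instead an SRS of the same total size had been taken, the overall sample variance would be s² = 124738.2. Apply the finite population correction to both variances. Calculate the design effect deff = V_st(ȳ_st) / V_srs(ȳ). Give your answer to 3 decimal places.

deff ≈ 1.871

V̂(ȳ_st) = Σ W_h² (1 − n_h/N_h) s_h²/n_h, with W_h = N_h/N and N = 1450:
  stratum 1: (250/1450)²·(1 − 9/250)·445.40²/9 = 631.654
  stratum 2: (400/1450)²·(1 − 89/400)·342.85²/89 = 78.1453
  stratum 3: (325/1450)²·(1 − 70/325)·137.29²/70 = 10.6137
  stratum 4: (475/1450)²·(1 − 90/475)·154.37²/90 = 23.0304
V_st = 743.443
V_srs = (1 − 258/1450)·124738.2/258 = 397.455
deff = V_st / V_srs = 743.443/397.455 = 1.8705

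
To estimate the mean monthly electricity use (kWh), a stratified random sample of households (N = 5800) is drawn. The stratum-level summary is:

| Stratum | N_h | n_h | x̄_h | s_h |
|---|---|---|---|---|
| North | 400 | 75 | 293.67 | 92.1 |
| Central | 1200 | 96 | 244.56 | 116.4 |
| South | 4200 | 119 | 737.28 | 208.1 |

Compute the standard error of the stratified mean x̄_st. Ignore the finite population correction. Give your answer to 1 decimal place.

V̂(x̄_st) = Σ W_h² s_h²/n_h, with W_h = N_h/N and N = 5800:
  stratum North: (400/5800)²·92.1²/75 = 0.537925
  stratum Central: (1200/5800)²·116.4²/96 = 6.04145
  stratum South: (4200/5800)²·208.1²/119 = 190.827
V̂(x̄_st) = 197.406
SE(x̄_st) = √197.406 = 14.0501

SE(x̄_st) ≈ 14.1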